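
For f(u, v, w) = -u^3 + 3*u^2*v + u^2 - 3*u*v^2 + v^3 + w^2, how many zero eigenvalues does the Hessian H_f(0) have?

The Hessian at 0 is [[2, 0, 0], [0, 0, 0], [0, 0, 2]] of rank 2; hence corank 1.

1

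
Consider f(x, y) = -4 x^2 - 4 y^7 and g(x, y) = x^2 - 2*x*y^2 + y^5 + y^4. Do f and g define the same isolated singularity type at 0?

No.

The Hessian of f at 0 has rank 1. Corank 1: A-series; mu = 6 gives A_6. The Hessian of g at 0 has rank 1. Corank 1: A-series; mu = 4 gives A_4. f is A_6 but g is A_4, hence not right-equivalent.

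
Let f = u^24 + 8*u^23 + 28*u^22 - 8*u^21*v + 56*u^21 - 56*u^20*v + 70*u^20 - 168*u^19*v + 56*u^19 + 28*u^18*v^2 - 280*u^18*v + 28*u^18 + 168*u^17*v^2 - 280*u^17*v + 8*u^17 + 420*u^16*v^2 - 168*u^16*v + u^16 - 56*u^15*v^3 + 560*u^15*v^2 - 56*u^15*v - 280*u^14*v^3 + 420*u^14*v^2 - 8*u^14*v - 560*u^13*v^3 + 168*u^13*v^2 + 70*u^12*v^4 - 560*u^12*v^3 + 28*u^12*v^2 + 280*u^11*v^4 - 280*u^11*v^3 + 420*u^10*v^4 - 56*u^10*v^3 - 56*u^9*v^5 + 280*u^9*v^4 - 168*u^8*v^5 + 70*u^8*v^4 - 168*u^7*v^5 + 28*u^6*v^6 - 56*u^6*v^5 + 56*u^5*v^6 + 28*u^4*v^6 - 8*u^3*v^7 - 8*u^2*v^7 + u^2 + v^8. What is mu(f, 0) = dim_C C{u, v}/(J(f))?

7

The Hessian of f at 0 has rank 1. Corank 1: A-series; mu = 7 gives A_7.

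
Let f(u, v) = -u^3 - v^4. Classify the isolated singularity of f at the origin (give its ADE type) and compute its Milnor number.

Type E_6, Milnor number mu = 6.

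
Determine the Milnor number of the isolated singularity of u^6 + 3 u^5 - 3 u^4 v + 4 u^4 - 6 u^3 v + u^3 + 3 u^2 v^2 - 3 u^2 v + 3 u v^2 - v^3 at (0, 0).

The Hessian of f at 0 has rank 0. Corank 2; j^3 = (u - v)^3 is a perfect cube, so E-series; the 4-jet and mu = 6 give E_6.

6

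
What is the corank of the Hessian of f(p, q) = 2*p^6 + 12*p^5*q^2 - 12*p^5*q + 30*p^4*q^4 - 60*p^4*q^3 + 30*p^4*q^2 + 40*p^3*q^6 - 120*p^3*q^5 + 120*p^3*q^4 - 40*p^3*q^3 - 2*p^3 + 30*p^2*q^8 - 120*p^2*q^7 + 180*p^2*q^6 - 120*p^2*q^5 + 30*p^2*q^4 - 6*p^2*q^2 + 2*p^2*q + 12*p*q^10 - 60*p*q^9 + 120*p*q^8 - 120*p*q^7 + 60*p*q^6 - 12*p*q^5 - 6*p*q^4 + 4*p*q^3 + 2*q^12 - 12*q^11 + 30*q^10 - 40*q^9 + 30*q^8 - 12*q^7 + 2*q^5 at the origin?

The Hessian at 0 is [[0, 0], [0, 0]] of rank 0; hence corank 2.

2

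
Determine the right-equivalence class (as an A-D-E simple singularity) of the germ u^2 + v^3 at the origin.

A_2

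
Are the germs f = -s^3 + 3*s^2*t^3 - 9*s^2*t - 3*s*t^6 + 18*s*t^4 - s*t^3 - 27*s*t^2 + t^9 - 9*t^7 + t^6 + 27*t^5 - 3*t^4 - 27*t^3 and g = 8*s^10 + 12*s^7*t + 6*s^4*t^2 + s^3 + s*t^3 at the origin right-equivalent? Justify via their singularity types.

Yes.

The Hessian of f at 0 has rank 0. Corank 2; j^3 = -(s + 3*t)^3 is a perfect cube, so E-series; the 4-jet and mu = 7 give E_7. The Hessian of g at 0 has rank 0. Corank 2; j^3 = s^3 is a perfect cube, so E-series; the 4-jet and mu = 7 give E_7. Both have type E_7, hence right-equivalent.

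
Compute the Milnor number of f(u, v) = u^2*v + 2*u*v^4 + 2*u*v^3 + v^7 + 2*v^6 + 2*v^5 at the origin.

6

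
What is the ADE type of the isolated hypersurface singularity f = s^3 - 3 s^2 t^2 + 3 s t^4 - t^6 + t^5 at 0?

E8

The Hessian of f at 0 is [[0, 0], [0, 0]] with rank 0, so corank 2. A Groebner basis of the Jacobian ideal J(f) in C{s,t} is {t^4, s^3, -s^2/2 + s*t^2}; counting standard monomials gives mu = 8. Corank 2; j^3 = s^3 is a perfect cube, so E-series; the 5-jet and mu = 8 give E_8.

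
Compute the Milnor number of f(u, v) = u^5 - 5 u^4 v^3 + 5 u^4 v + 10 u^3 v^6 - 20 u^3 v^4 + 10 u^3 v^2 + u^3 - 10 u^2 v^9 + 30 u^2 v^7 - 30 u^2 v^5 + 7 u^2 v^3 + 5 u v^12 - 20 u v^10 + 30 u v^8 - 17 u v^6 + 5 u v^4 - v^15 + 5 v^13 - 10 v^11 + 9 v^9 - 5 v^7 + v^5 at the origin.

8

The Hessian of f at 0 is [[0, 0], [0, 0]] with rank 0, so corank 2. A Groebner basis of the Jacobian ideal J(f) in C{u,v} is {-u^2/2 + u*v^3, 2*u^2 + v^4, u^3, u^2*v}; counting standard monomials gives mu = 8. Corank 2; j^3 = u^3 is a perfect cube, so E-series; the 5-jet and mu = 8 give E_8.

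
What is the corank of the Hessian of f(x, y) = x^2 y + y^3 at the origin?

Hessian at 0 has rank 0.

2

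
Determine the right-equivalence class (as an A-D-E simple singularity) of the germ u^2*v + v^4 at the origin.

The Hessian of f at 0 is [[0, 0], [0, 0]] with rank 0, so corank 2. A Groebner basis of the Jacobian ideal J(f) in C{u,v} is {u^3, u^2/4 + v^3, u*v}; counting standard monomials gives mu = 5. Corank 2; j^3 = u^2*v has shape L^2 M (L != M), so D-series; mu = 5 gives D_5.

D5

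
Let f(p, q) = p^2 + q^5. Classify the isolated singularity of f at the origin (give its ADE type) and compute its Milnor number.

The Hessian of f at 0 is [[2, 0], [0, 0]] with rank 1, so corank 1. A Groebner basis of the Jacobian ideal J(f) in C{p,q} is {q^4, p}; counting standard monomials gives mu = 4. Corank 1: A-series; mu = 4 gives A_4.

Type A_4, Milnor number mu = 4.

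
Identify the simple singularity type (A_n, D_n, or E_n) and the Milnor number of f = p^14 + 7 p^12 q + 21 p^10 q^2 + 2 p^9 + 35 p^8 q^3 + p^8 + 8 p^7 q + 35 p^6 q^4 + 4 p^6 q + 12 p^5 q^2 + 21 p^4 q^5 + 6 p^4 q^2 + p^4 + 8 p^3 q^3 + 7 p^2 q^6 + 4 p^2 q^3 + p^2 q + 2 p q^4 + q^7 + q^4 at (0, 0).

Type D_5, Milnor number mu = 5.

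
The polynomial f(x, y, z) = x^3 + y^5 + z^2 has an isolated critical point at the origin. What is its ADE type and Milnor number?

Type E_8, Milnor number mu = 8.

The Hessian of f at 0 has rank 1. Corank 2; j^3 = x^3 is a perfect cube, so E-series; the 5-jet and mu = 8 give E_8.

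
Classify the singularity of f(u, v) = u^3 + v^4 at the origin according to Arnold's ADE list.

E6

The Hessian of f at 0 has rank 0. Corank 2; j^3 = u^3 is a perfect cube, so E-series; the 4-jet and mu = 6 give E_6.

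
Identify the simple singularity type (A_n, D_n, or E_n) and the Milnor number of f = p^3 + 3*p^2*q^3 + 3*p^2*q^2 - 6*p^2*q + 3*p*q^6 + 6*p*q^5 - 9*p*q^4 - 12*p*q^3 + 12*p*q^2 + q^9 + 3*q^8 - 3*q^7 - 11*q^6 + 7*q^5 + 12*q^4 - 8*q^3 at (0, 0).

Type E_8, Milnor number mu = 8.

The Hessian of f at 0 has rank 0. Corank 2; j^3 = (p - 2*q)^3 is a perfect cube, so E-series; the 5-jet and mu = 8 give E_8.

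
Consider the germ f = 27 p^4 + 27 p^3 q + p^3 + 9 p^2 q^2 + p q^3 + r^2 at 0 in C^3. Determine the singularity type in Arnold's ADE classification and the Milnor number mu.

The Hessian of f at 0 has rank 1. Corank 2; j^3 = p^3 is a perfect cube, so E-series; the 4-jet and mu = 7 give E_7.

Type E_{7}, Milnor number mu = 7.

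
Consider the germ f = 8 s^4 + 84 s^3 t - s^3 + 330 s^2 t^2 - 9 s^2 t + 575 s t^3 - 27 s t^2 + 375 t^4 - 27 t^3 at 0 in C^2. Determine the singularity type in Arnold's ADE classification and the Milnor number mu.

The Hessian of f at 0 is [[0, 0], [0, 0]] with rank 0, so corank 2. A Groebner basis of the Jacobian ideal J(f) in C{s,t} is {3*s^2/4 + 9*s*t/2 + t^4 + t^3/4 + 27*t^2/4, s^3 - 99*s^2/4 - 297*s*t/2 + 75*t^3/4 - 891*t^2/4, s^2*t + 23*s^2/4 + 69*s*t/2 - 85*t^3/12 + 207*t^2/4, -s^2 + s*t^2 - 6*s*t + 8*t^3/3 - 9*t^2}; counting standard monomials gives mu = 7. Corank 2; j^3 = -(s + 3*t)^3 is a perfect cube, so E-series; the 4-jet and mu = 7 give E_7.

Type E_{7}, Milnor number mu = 7.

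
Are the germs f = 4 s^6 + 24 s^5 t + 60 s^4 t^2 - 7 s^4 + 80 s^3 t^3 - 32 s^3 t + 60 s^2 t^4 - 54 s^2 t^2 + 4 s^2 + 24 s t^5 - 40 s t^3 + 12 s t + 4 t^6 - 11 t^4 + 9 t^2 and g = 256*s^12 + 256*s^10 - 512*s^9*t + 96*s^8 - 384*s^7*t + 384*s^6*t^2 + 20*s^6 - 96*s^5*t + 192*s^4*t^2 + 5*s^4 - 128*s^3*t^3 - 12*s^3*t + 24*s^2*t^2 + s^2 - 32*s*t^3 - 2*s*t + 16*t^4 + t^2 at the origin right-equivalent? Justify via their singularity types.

Yes.

The Hessian of f at 0 has rank 1. Corank 1: A-series; mu = 3 gives A_3. The Hessian of g at 0 has rank 1. Corank 1: A-series; mu = 3 gives A_3. Both have type A_3, hence right-equivalent.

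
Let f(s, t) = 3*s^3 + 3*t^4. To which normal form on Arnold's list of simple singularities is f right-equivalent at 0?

E_6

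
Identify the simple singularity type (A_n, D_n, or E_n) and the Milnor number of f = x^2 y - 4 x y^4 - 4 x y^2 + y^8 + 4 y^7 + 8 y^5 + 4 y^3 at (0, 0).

Type D_9, Milnor number mu = 9.

The Hessian of f at 0 is [[0, 0], [0, 0]] with rank 0, so corank 2. A Groebner basis of the Jacobian ideal J(f) in C{x,y} is {x^2*y^2 - 4*x^2*y - 2*x^2 + 16*x*y^2 + 6*x*y - 16*y^3 - 4*y^2, -x^2*y - x^2/2 + x*y^3 + 4*x*y^2 + x*y - 4*y^3, -x*y/2 + y^4 + y^2, x^3 - 6*x^2*y + 12*x*y^2 - 8*y^3}; counting standard monomials gives mu = 9. Corank 2; j^3 = y*(x - 2*y)^2 has shape L^2 M (L != M), so D-series; mu = 9 gives D_9.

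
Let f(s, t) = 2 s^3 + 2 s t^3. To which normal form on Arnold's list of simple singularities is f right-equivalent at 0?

E7

The Hessian of f at 0 has rank 0. Corank 2; j^3 = 2*s^3 is a perfect cube, so E-series; the 4-jet and mu = 7 give E_7.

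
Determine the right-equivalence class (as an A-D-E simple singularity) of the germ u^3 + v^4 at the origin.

E_6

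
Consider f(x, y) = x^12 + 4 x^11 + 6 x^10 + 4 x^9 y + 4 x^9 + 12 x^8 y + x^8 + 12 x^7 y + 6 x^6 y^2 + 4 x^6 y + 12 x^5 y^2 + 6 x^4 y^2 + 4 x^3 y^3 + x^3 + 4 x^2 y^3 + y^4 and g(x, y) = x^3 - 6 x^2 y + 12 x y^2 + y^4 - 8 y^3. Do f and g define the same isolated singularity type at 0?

The Hessian of f at 0 has rank 0. Corank 2; j^3 = x^3 is a perfect cube, so E-series; the 4-jet and mu = 6 give E_6. The Hessian of g at 0 has rank 0. Corank 2; j^3 = (x - 2*y)^3 is a perfect cube, so E-series; the 4-jet and mu = 6 give E_6. Both have type E_6, hence right-equivalent.

Yes.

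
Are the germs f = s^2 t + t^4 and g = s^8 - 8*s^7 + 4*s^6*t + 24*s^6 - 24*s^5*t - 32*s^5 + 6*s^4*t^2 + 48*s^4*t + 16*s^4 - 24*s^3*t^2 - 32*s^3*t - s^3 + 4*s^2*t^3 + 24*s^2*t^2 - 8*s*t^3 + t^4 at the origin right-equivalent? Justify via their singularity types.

The Hessian of f at 0 has rank 0. Corank 2; j^3 = s^2*t has shape L^2 M (L != M), so D-series; mu = 5 gives D_5. The Hessian of g at 0 has rank 0. Corank 2; j^3 = -s^3 is a perfect cube, so E-series; the 4-jet and mu = 6 give E_6. f is D_5 but g is E_6, hence not right-equivalent.

No.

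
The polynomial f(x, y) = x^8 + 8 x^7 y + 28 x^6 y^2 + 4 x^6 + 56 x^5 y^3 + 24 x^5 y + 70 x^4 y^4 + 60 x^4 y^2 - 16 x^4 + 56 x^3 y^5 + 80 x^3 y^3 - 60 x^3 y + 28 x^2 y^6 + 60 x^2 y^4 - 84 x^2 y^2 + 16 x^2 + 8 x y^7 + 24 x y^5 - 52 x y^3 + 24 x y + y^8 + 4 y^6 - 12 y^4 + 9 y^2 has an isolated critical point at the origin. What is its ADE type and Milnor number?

Type A_{7}, Milnor number mu = 7.

The Hessian of f at 0 has rank 1. Corank 1: A-series; mu = 7 gives A_7.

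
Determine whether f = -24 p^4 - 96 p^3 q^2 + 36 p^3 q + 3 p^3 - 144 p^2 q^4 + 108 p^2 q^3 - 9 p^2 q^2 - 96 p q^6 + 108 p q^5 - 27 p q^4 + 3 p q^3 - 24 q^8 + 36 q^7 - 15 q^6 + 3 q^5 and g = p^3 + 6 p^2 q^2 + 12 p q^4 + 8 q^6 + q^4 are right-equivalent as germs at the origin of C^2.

No.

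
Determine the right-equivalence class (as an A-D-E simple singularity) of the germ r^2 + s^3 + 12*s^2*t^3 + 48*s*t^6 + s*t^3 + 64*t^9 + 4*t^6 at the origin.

E_{7}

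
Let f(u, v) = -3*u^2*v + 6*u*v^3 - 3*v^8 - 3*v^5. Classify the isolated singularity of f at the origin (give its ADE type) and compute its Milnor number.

Type D9, Milnor number mu = 9.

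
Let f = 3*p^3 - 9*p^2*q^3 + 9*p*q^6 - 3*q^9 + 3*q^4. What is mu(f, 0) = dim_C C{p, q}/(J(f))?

The Hessian of f at 0 has rank 0. Corank 2; j^3 = 3*p^3 is a perfect cube, so E-series; the 4-jet and mu = 6 give E_6.

6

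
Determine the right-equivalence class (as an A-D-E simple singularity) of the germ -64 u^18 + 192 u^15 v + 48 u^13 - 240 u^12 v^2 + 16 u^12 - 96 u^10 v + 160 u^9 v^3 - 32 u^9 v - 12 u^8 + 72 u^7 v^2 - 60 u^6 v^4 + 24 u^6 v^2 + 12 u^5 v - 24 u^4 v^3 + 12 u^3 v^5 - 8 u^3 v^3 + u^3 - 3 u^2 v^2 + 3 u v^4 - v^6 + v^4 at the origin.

The Hessian of f at 0 has rank 0. Corank 2; j^3 = u^3 is a perfect cube, so E-series; the 4-jet and mu = 6 give E_6.

E_{6}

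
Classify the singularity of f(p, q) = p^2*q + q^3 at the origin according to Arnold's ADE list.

D_4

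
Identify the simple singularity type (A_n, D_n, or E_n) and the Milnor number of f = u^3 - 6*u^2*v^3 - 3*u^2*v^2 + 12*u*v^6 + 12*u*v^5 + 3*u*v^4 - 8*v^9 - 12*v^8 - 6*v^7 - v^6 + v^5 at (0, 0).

Type E8, Milnor number mu = 8.

The Hessian of f at 0 has rank 0. Corank 2; j^3 = u^3 is a perfect cube, so E-series; the 5-jet and mu = 8 give E_8.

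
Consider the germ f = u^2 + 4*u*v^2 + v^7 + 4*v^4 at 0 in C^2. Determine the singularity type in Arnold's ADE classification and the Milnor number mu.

Type A_{6}, Milnor number mu = 6.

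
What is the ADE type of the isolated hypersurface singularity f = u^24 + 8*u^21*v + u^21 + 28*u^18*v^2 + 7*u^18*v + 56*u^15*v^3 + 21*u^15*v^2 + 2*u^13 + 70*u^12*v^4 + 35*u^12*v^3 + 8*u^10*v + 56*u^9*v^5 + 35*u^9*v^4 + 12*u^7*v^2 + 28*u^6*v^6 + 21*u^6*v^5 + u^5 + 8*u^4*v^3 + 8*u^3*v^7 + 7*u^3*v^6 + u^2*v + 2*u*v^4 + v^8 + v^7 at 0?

D9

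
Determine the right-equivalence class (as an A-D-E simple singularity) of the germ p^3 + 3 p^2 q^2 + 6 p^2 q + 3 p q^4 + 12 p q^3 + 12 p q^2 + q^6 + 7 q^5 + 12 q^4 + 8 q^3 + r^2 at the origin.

The Hessian of f at 0 is [[0, 0, 0], [0, 0, 0], [0, 0, 2]] with rank 1, so corank 2. A Groebner basis of the Jacobian ideal J(f) in C{p,q,r} is {q^4, p^3 + 6*p^2*q - 6*p^2 - 24*p*q - 16*q^3 - 24*q^2, p^2/2 + p*q^2 + 2*p*q + 2*q^3 + 2*q^2, r}; counting standard monomials gives mu = 8. Corank 2; j^3 = (p + 2*q)^3 is a perfect cube, so E-series; the 5-jet and mu = 8 give E_8.

E_{8}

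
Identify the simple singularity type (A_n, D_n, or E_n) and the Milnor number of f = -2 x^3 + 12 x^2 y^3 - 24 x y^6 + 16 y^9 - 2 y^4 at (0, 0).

The Hessian of f at 0 has rank 0. Corank 2; j^3 = -2*x^3 is a perfect cube, so E-series; the 4-jet and mu = 6 give E_6.

Type E_{6}, Milnor number mu = 6.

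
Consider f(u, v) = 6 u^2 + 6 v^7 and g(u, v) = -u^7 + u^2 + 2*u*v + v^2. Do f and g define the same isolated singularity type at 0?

Yes.

The Hessian of f at 0 has rank 1. Corank 1: A-series; mu = 6 gives A_6. The Hessian of g at 0 has rank 1. Corank 1: A-series; mu = 6 gives A_6. Both have type A_6, hence right-equivalent.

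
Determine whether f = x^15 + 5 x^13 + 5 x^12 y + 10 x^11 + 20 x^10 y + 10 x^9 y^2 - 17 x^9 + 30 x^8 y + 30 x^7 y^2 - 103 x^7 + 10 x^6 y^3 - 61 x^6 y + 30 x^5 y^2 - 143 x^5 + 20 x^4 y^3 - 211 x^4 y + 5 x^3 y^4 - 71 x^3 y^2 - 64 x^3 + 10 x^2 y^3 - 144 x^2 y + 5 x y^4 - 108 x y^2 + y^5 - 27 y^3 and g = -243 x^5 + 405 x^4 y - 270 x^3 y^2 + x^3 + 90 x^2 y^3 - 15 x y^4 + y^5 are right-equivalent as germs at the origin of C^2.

The Hessian of f at 0 has rank 0. Corank 2; j^3 = -(4*x + 3*y)^3 is a perfect cube, so E-series; the 5-jet and mu = 8 give E_8. The Hessian of g at 0 has rank 0. Corank 2; j^3 = x^3 is a perfect cube, so E-series; the 5-jet and mu = 8 give E_8. Both have type E_8, hence right-equivalent.

Yes.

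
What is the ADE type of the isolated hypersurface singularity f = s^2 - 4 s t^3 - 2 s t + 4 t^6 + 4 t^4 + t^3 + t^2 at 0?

The Hessian of f at 0 has rank 1. Corank 1: A-series; mu = 2 gives A_2.

A_{2}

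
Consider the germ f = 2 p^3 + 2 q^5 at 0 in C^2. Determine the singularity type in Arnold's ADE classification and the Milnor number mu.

Type E_8, Milnor number mu = 8.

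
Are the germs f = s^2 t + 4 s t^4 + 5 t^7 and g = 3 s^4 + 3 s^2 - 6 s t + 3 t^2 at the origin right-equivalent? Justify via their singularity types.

The Hessian of f at 0 is [[0, 0], [0, 0]] with rank 0, so corank 2. A Groebner basis of the Jacobian ideal J(f) in C{s,t} is {-2*s^2/3 + s*t^3, s*t/2 + t^4, s^3, s^2*t}; counting standard monomials gives mu = 8. Corank 2; j^3 = s^2*t has shape L^2 M (L != M), so D-series; mu = 8 gives D_8. The Hessian of g at 0 is [[6, -6], [-6, 6]] with rank 1, so corank 1. A Groebner basis of the Jacobian ideal J(g) in C{s,t} is {t^3, s - t}; counting standard monomials gives mu = 3. Corank 1: A-series; mu = 3 gives A_3. f is D_8 but g is A_3, hence not right-equivalent.

No.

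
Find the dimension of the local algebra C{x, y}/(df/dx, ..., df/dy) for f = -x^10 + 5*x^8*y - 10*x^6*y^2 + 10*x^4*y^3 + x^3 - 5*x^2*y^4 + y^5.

The Hessian of f at 0 is [[0, 0], [0, 0]] with rank 0, so corank 2. A Groebner basis of the Jacobian ideal J(f) in C{x,y} is {y^4, x^2}; counting standard monomials gives mu = 8. Corank 2; j^3 = x^3 is a perfect cube, so E-series; the 5-jet and mu = 8 give E_8.

8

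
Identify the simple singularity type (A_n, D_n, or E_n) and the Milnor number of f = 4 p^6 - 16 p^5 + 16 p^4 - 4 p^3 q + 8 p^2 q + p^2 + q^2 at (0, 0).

Type A_1, Milnor number mu = 1.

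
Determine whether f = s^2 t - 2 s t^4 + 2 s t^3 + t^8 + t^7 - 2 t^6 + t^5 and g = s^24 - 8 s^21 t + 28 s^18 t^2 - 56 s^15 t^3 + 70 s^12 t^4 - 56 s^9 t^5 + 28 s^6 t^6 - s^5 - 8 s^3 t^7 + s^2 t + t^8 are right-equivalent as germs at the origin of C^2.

Yes.

The Hessian of f at 0 has rank 0. Corank 2; j^3 = s^2*t has shape L^2 M (L != M), so D-series; mu = 9 gives D_9. The Hessian of g at 0 has rank 0. Corank 2; j^3 = s^2*t has shape L^2 M (L != M), so D-series; mu = 9 gives D_9. Both have type D_9, hence right-equivalent.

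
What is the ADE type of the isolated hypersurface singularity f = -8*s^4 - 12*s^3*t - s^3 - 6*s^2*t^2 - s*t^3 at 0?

E_{7}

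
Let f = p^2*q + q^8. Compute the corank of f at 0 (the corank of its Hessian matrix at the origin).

2

The Hessian at 0 is [[0, 0], [0, 0]] of rank 0; hence corank 2.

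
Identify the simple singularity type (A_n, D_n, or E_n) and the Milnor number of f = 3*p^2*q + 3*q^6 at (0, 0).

Type D_{7}, Milnor number mu = 7.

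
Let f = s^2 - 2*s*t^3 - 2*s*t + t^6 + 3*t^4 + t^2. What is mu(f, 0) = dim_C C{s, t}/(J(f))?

3

The Hessian of f at 0 has rank 1. Corank 1: A-series; mu = 3 gives A_3.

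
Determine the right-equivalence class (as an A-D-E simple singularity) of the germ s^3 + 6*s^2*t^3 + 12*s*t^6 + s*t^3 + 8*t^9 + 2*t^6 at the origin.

E7

The Hessian of f at 0 has rank 0. Corank 2; j^3 = s^3 is a perfect cube, so E-series; the 4-jet and mu = 7 give E_7.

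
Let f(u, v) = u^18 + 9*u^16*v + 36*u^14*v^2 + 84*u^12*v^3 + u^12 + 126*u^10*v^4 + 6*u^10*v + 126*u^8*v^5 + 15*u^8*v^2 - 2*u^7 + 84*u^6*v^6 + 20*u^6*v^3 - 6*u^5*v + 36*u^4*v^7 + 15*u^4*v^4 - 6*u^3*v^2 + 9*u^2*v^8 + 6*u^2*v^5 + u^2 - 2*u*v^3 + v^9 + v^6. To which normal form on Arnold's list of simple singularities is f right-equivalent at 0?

A8

The Hessian of f at 0 is [[2, 0], [0, 0]] with rank 1, so corank 1. A Groebner basis of the Jacobian ideal J(f) in C{u,v} is {u^2*v^2, u^3, -u + v^3}; counting standard monomials gives mu = 8. Corank 1: A-series; mu = 8 gives A_8.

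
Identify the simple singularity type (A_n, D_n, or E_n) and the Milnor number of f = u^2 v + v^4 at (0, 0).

The Hessian of f at 0 is [[0, 0], [0, 0]] with rank 0, so corank 2. A Groebner basis of the Jacobian ideal J(f) in C{u,v} is {u^3, u^2/4 + v^3, u*v}; counting standard monomials gives mu = 5. Corank 2; j^3 = u^2*v has shape L^2 M (L != M), so D-series; mu = 5 gives D_5.

Type D_5, Milnor number mu = 5.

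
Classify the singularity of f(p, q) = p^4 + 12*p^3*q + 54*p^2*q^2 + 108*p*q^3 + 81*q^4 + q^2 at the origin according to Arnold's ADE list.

A3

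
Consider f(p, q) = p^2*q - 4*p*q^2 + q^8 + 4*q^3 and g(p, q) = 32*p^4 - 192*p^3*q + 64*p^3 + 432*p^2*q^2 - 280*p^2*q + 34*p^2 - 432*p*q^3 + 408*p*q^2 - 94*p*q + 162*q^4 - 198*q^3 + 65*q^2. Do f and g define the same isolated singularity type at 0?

No.

The Hessian of f at 0 has rank 0. Corank 2; j^3 = q*(p - 2*q)^2 has shape L^2 M (L != M), so D-series; mu = 9 gives D_9. The Hessian of g at 0 has rank 2. Corank 0: nondegenerate Morse point, so A_1. f is D_9 but g is A_1, hence not right-equivalent.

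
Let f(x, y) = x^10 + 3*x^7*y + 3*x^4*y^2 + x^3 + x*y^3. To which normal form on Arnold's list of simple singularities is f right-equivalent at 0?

The Hessian of f at 0 has rank 0. Corank 2; j^3 = x^3 is a perfect cube, so E-series; the 4-jet and mu = 7 give E_7.

E7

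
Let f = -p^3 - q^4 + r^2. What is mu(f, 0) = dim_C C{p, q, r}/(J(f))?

6

The Hessian of f at 0 is [[0, 0, 0], [0, 0, 0], [0, 0, 2]] with rank 1, so corank 2. A Groebner basis of the Jacobian ideal J(f) in C{p,q,r} is {q^3, p^2, r}; counting standard monomials gives mu = 6. Corank 2; j^3 = -p^3 is a perfect cube, so E-series; the 4-jet and mu = 6 give E_6.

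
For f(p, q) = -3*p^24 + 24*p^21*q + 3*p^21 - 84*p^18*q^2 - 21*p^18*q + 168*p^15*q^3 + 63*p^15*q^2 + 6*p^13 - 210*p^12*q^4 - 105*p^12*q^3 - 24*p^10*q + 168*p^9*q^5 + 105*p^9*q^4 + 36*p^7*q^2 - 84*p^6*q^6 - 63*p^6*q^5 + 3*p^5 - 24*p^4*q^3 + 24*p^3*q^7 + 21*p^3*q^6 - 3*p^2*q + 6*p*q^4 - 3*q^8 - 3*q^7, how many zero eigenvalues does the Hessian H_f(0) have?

2

Hessian at 0 has rank 0.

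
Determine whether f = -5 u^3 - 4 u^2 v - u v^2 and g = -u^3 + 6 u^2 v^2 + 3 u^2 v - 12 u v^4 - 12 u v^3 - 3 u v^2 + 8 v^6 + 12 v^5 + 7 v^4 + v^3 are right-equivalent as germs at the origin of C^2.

No.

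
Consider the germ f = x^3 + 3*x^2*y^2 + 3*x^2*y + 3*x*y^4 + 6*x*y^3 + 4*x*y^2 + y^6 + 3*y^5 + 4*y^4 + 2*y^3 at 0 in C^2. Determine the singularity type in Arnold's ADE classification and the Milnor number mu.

Type D_4, Milnor number mu = 4.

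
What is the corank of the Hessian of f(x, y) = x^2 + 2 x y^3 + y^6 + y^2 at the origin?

Hessian at 0 has rank 2.

0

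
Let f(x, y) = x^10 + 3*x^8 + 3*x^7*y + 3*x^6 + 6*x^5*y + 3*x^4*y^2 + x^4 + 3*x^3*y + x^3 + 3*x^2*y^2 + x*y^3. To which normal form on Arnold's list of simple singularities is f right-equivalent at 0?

E_{7}

The Hessian of f at 0 has rank 0. Corank 2; j^3 = x^3 is a perfect cube, so E-series; the 4-jet and mu = 7 give E_7.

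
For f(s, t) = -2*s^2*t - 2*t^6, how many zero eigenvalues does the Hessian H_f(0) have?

The Hessian at 0 is [[0, 0], [0, 0]] of rank 0; hence corank 2.

2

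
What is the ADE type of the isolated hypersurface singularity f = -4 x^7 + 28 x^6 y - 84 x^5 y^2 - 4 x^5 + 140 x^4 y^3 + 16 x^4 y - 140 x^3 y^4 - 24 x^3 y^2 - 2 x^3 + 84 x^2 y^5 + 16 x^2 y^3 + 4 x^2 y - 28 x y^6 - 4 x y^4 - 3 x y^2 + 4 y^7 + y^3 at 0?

The Hessian of f at 0 has rank 0. Corank 2; j^3 = -(x - y)*(2*x^2 - 2*x*y + y^2) splits into three distinct lines over C (the quadratic factor has nonzero discriminant), so D_4.

D4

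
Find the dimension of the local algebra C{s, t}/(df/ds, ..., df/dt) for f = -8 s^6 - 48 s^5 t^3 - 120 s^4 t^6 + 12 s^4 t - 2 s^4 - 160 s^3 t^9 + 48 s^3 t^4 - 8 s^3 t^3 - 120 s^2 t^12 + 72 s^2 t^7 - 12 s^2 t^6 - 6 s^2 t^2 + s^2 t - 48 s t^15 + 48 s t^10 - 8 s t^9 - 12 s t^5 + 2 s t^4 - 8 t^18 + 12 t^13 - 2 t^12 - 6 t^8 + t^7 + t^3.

4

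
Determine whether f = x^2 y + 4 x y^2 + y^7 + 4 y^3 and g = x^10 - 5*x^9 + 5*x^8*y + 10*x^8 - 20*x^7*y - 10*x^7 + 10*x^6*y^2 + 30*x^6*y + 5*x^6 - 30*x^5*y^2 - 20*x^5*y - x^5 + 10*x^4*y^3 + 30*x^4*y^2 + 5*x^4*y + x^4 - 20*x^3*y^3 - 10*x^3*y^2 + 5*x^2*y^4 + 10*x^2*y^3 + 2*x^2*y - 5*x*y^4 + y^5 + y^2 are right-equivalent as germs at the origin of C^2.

No.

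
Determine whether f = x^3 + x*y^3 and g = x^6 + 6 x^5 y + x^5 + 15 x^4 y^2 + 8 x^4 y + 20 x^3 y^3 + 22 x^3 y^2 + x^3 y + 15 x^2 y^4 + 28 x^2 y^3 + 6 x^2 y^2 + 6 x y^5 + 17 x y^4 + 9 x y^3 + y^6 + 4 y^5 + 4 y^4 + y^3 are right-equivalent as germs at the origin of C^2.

Yes.

The Hessian of f at 0 has rank 0. Corank 2; j^3 = x^3 is a perfect cube, so E-series; the 4-jet and mu = 7 give E_7. The Hessian of g at 0 has rank 0. Corank 2; j^3 = y^3 is a perfect cube, so E-series; the 4-jet and mu = 7 give E_7. Both have type E_7, hence right-equivalent.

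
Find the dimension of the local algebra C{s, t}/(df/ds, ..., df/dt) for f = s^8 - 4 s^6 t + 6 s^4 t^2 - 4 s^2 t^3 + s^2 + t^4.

3

The Hessian of f at 0 has rank 1. Corank 1: A-series; mu = 3 gives A_3.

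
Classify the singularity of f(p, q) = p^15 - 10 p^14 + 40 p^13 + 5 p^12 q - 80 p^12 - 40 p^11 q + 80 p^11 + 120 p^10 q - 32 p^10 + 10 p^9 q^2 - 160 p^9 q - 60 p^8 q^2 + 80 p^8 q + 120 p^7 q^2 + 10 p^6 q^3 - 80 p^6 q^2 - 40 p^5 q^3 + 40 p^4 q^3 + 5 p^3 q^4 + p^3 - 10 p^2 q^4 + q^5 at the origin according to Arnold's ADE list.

The Hessian of f at 0 is [[0, 0], [0, 0]] with rank 0, so corank 2. A Groebner basis of the Jacobian ideal J(f) in C{p,q} is {q^4, p^2}; counting standard monomials gives mu = 8. Corank 2; j^3 = p^3 is a perfect cube, so E-series; the 5-jet and mu = 8 give E_8.

E8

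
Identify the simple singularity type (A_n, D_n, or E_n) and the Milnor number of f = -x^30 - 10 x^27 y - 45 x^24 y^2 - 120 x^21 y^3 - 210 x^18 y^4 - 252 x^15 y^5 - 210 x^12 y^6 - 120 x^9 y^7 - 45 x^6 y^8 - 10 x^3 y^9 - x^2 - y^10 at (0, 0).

The Hessian of f at 0 has rank 1. Corank 1: A-series; mu = 9 gives A_9.

Type A_9, Milnor number mu = 9.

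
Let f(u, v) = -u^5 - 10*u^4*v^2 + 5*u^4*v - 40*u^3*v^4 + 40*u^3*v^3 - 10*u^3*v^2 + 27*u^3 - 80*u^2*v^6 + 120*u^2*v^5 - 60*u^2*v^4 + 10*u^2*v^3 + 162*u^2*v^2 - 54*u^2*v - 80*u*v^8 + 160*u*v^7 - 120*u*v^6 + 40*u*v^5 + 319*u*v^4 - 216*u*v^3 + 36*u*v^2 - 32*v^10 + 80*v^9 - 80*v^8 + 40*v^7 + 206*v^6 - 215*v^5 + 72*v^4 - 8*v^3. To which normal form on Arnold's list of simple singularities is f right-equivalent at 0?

E_8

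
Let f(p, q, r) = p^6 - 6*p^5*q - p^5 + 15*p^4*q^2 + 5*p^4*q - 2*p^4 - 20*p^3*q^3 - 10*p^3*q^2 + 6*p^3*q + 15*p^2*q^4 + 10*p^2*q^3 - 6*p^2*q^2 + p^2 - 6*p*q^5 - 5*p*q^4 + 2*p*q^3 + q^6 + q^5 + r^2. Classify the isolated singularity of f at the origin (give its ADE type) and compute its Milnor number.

Type A4, Milnor number mu = 4.

The Hessian of f at 0 has rank 2. Corank 1: A-series; mu = 4 gives A_4.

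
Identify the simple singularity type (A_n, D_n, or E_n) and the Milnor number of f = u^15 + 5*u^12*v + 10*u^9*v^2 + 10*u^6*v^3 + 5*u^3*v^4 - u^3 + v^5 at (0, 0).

The Hessian of f at 0 is [[0, 0], [0, 0]] with rank 0, so corank 2. A Groebner basis of the Jacobian ideal J(f) in C{u,v} is {v^4, u^2}; counting standard monomials gives mu = 8. Corank 2; j^3 = -u^3 is a perfect cube, so E-series; the 5-jet and mu = 8 give E_8.

Type E_8, Milnor number mu = 8.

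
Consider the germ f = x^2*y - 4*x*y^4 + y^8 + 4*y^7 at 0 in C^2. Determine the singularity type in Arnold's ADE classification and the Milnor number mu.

Type D9, Milnor number mu = 9.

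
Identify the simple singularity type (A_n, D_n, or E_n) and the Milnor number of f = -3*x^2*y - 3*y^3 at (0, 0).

The Hessian of f at 0 has rank 0. Corank 2; j^3 = -3*y*(x^2 + y^2) splits into three distinct lines over C (the quadratic factor has nonzero discriminant), so D_4.

Type D_4, Milnor number mu = 4.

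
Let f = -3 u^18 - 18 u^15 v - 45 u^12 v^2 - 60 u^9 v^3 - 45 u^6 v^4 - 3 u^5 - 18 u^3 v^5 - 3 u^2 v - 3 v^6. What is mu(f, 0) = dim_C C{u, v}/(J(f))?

7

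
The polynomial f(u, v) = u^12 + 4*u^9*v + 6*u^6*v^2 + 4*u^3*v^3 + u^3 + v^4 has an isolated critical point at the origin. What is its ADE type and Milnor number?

Type E6, Milnor number mu = 6.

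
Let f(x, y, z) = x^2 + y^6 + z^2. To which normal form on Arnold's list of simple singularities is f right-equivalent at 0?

A_5

The Hessian of f at 0 is [[2, 0, 0], [0, 0, 0], [0, 0, 2]] with rank 2, so corank 1. A Groebner basis of the Jacobian ideal J(f) in C{x,y,z} is {y^5, x, z}; counting standard monomials gives mu = 5. Corank 1: A-series; mu = 5 gives A_5.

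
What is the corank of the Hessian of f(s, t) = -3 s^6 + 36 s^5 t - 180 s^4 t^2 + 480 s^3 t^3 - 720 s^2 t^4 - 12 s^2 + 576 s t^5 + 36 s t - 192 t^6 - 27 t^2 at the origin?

1

Hessian at 0 has rank 1.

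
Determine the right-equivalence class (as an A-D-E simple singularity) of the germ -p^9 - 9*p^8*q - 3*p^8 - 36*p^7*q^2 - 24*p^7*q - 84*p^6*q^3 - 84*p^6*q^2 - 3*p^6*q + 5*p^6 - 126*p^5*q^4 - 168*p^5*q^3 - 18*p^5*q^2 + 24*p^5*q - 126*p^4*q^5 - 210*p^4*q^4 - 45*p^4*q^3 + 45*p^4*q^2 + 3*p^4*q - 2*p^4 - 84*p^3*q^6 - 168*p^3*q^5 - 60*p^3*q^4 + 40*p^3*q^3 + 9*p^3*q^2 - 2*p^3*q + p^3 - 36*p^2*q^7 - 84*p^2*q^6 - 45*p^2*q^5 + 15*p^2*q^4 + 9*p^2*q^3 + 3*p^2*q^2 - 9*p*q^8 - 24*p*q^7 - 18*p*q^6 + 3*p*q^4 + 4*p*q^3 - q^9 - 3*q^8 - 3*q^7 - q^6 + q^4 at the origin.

The Hessian of f at 0 has rank 0. Corank 2; j^3 = p^3 is a perfect cube, so E-series; the 4-jet and mu = 6 give E_6.

E_{6}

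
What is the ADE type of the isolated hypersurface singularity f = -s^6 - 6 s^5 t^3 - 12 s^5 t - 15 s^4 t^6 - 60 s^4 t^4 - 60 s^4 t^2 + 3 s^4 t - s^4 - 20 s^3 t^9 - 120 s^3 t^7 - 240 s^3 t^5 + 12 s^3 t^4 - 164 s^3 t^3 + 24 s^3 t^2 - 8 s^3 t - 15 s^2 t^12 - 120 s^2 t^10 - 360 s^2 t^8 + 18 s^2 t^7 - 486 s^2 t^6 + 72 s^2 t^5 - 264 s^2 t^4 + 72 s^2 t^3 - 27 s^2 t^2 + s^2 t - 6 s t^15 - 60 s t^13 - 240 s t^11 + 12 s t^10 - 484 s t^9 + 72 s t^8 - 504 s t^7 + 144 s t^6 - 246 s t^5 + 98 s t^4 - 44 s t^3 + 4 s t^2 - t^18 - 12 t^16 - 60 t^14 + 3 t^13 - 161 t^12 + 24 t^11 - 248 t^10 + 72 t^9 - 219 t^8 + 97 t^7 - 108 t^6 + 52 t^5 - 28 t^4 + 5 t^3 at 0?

D4

The Hessian of f at 0 has rank 0. Corank 2; j^3 = t*(s^2 + 4*s*t + 5*t^2) splits into three distinct lines over C (the quadratic factor has nonzero discriminant), so D_4.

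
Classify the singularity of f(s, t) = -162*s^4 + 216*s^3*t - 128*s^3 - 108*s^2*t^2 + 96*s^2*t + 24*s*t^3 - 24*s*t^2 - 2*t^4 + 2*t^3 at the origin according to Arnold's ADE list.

E_6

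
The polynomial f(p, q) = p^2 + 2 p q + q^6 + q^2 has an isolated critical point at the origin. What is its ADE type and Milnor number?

Type A5, Milnor number mu = 5.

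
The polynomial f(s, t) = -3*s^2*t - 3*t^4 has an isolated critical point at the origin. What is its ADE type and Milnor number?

The Hessian of f at 0 is [[0, 0], [0, 0]] with rank 0, so corank 2. A Groebner basis of the Jacobian ideal J(f) in C{s,t} is {s^3, s^2/4 + t^3, s*t}; counting standard monomials gives mu = 5. Corank 2; j^3 = -3*s^2*t has shape L^2 M (L != M), so D-series; mu = 5 gives D_5.

Type D5, Milnor number mu = 5.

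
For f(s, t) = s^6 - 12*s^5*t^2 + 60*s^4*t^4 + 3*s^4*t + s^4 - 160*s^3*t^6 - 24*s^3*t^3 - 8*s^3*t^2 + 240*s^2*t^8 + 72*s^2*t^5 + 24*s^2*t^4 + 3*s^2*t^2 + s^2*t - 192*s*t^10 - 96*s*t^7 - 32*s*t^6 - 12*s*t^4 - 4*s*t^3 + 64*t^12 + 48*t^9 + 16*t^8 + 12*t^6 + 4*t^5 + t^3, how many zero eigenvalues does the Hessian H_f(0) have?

2

The Hessian at 0 is [[0, 0], [0, 0]] of rank 0; hence corank 2.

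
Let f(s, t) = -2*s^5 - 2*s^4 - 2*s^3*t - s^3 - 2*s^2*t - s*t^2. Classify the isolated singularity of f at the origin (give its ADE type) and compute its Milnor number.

The Hessian of f at 0 has rank 0. Corank 2; j^3 = -s*(s + t)^2 has shape L^2 M (L != M), so D-series; mu = 6 gives D_6.

Type D6, Milnor number mu = 6.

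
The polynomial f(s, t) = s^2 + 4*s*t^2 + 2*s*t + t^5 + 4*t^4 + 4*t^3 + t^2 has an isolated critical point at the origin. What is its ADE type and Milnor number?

Type A4, Milnor number mu = 4.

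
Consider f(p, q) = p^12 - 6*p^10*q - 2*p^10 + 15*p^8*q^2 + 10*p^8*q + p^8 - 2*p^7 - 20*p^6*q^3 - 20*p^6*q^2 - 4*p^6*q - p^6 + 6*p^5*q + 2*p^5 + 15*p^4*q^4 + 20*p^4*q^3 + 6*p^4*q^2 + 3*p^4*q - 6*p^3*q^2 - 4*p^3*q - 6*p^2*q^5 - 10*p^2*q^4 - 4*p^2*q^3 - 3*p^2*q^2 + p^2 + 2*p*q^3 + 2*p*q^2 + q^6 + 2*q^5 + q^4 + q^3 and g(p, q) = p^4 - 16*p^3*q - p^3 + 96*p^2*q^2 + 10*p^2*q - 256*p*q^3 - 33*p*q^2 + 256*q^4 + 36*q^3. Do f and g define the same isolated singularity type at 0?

The Hessian of f at 0 has rank 1. Corank 1: A-series; mu = 2 gives A_2. The Hessian of g at 0 has rank 0. Corank 2; j^3 = -(p - 4*q)*(p - 3*q)^2 has shape L^2 M (L != M), so D-series; mu = 5 gives D_5. f is A_2 but g is D_5, hence not right-equivalent.

No.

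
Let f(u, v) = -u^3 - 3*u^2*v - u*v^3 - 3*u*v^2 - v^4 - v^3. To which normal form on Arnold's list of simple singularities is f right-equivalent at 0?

E_7

The Hessian of f at 0 has rank 0. Corank 2; j^3 = -(u + v)^3 is a perfect cube, so E-series; the 4-jet and mu = 7 give E_7.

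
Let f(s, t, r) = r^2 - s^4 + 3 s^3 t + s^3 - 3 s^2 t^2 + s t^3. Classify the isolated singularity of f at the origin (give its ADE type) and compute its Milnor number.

Type E7, Milnor number mu = 7.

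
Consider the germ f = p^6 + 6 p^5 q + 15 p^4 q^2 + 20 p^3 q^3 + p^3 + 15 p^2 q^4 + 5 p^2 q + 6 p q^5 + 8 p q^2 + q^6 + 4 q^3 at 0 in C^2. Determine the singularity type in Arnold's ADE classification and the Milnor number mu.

Type D7, Milnor number mu = 7.

The Hessian of f at 0 has rank 0. Corank 2; j^3 = (p + q)*(p + 2*q)^2 has shape L^2 M (L != M), so D-series; mu = 7 gives D_7.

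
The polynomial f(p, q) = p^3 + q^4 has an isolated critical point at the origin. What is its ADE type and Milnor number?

Type E6, Milnor number mu = 6.

The Hessian of f at 0 has rank 0. Corank 2; j^3 = p^3 is a perfect cube, so E-series; the 4-jet and mu = 6 give E_6.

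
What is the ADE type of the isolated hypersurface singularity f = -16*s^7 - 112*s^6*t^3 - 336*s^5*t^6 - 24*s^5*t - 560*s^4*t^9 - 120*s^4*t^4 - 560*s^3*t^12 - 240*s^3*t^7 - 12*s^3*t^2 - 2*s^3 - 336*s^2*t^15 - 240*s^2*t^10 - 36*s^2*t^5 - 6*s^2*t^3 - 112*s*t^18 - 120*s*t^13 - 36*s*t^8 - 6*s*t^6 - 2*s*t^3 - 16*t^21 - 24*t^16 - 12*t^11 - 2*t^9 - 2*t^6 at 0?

E_7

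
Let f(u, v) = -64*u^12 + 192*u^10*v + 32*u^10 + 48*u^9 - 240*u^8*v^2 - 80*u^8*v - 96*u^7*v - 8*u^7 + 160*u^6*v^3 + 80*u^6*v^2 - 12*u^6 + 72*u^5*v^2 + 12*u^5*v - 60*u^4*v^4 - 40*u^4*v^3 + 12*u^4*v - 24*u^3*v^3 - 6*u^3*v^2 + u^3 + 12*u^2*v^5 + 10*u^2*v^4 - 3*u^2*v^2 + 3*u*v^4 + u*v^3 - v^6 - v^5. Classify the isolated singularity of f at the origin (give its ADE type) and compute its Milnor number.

Type E_7, Milnor number mu = 7.

The Hessian of f at 0 is [[0, 0], [0, 0]] with rank 0, so corank 2. A Groebner basis of the Jacobian ideal J(f) in C{u,v} is {-u^2 + v^4 - v^3/3, u^3, u^2*v + u^2/3 + v^3/9, -u^2 + u*v^2 - v^3/3}; counting standard monomials gives mu = 7. Corank 2; j^3 = u^3 is a perfect cube, so E-series; the 4-jet and mu = 7 give E_7.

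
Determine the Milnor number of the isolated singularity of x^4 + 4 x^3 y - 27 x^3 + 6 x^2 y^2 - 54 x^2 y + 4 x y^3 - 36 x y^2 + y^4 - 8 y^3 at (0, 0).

6

The Hessian of f at 0 is [[0, 0], [0, 0]] with rank 0, so corank 2. A Groebner basis of the Jacobian ideal J(f) in C{x,y} is {y^4, x*y^2 + 7*y^3/9, x^2 + 4*x*y/3 + 4*y^2/9}; counting standard monomials gives mu = 6. Corank 2; j^3 = -(3*x + 2*y)^3 is a perfect cube, so E-series; the 4-jet and mu = 6 give E_6.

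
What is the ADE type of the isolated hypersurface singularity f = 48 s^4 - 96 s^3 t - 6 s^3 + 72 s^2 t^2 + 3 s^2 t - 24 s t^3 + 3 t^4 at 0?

The Hessian of f at 0 is [[0, 0], [0, 0]] with rank 0, so corank 2. A Groebner basis of the Jacobian ideal J(f) in C{s,t} is {s*t^2, s*t/8 + t^3, s^2 - s*t/2}; counting standard monomials gives mu = 5. Corank 2; j^3 = -3*s^2*(2*s - t) has shape L^2 M (L != M), so D-series; mu = 5 gives D_5.

D5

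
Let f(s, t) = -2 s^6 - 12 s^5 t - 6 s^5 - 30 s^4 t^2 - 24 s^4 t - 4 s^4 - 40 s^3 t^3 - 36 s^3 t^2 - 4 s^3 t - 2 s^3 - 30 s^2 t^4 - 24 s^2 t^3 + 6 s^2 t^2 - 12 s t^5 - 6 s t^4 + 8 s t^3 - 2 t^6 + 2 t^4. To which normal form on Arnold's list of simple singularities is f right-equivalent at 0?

E6

The Hessian of f at 0 has rank 0. Corank 2; j^3 = -2*s^3 is a perfect cube, so E-series; the 4-jet and mu = 6 give E_6.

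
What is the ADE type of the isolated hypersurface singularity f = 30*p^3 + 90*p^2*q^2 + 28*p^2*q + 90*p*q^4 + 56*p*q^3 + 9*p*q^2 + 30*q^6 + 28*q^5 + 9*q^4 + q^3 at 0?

D_{4}

The Hessian of f at 0 has rank 0. Corank 2; j^3 = (3*p + q)*(10*p^2 + 6*p*q + q^2) splits into three distinct lines over C (the quadratic factor has nonzero discriminant), so D_4.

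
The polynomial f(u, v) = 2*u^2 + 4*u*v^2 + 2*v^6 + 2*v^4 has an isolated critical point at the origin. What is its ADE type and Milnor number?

The Hessian of f at 0 has rank 1. Corank 1: A-series; mu = 5 gives A_5.

Type A5, Milnor number mu = 5.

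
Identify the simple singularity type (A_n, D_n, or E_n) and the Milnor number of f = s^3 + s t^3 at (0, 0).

Type E_7, Milnor number mu = 7.

The Hessian of f at 0 is [[0, 0], [0, 0]] with rank 0, so corank 2. A Groebner basis of the Jacobian ideal J(f) in C{s,t} is {s^3, s*t^2, 3*s^2 + t^3}; counting standard monomials gives mu = 7. Corank 2; j^3 = s^3 is a perfect cube, so E-series; the 4-jet and mu = 7 give E_7.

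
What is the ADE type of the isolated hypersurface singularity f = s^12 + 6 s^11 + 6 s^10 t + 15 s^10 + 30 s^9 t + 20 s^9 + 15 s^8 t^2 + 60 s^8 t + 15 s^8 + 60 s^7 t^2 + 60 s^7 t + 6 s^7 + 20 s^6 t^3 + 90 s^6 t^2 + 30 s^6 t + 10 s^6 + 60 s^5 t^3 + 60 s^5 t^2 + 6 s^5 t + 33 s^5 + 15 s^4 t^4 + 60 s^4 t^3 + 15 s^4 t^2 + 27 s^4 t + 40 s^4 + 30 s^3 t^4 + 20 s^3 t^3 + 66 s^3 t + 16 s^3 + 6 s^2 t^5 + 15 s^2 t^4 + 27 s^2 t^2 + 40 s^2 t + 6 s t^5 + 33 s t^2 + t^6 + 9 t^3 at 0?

The Hessian of f at 0 has rank 0. Corank 2; j^3 = (s + t)*(4*s + 3*t)^2 has shape L^2 M (L != M), so D-series; mu = 7 gives D_7.

D7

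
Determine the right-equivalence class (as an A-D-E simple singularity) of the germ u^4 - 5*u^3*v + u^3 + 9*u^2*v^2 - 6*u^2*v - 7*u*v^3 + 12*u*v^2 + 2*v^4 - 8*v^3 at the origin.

E_7

The Hessian of f at 0 has rank 0. Corank 2; j^3 = (u - 2*v)^3 is a perfect cube, so E-series; the 4-jet and mu = 7 give E_7.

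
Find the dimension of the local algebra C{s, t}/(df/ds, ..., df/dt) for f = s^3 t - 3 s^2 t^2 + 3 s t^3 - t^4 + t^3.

7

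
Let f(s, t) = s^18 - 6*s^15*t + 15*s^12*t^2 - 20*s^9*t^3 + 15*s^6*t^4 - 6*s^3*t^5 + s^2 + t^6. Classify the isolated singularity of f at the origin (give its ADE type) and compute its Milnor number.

The Hessian of f at 0 is [[2, 0], [0, 0]] with rank 1, so corank 1. A Groebner basis of the Jacobian ideal J(f) in C{s,t} is {t^5, s}; counting standard monomials gives mu = 5. Corank 1: A-series; mu = 5 gives A_5.

Type A_{5}, Milnor number mu = 5.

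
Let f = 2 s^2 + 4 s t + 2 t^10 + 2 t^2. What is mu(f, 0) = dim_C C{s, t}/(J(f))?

The Hessian of f at 0 has rank 1. Corank 1: A-series; mu = 9 gives A_9.

9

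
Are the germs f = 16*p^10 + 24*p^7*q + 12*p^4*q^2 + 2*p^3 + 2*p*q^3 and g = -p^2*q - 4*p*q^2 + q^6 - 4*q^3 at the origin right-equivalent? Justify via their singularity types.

No.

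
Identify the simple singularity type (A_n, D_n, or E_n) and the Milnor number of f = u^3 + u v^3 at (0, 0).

The Hessian of f at 0 is [[0, 0], [0, 0]] with rank 0, so corank 2. A Groebner basis of the Jacobian ideal J(f) in C{u,v} is {u^3, u*v^2, 3*u^2 + v^3}; counting standard monomials gives mu = 7. Corank 2; j^3 = u^3 is a perfect cube, so E-series; the 4-jet and mu = 7 give E_7.

Type E7, Milnor number mu = 7.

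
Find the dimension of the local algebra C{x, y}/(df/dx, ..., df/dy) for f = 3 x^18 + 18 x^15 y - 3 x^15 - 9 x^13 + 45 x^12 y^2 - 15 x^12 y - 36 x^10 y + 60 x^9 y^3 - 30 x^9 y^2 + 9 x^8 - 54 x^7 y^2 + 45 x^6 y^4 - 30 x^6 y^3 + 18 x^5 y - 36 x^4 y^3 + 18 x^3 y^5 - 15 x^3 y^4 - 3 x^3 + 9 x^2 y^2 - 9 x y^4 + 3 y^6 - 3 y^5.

The Hessian of f at 0 has rank 0. Corank 2; j^3 = -3*x^3 is a perfect cube, so E-series; the 5-jet and mu = 8 give E_8.

8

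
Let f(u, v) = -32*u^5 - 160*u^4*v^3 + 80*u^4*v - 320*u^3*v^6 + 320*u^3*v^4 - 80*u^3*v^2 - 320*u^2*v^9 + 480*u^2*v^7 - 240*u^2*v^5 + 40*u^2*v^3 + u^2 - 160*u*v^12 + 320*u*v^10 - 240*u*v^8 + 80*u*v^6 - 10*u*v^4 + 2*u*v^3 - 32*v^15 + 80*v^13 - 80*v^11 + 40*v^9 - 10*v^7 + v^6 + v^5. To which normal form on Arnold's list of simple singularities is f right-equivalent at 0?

A_{4}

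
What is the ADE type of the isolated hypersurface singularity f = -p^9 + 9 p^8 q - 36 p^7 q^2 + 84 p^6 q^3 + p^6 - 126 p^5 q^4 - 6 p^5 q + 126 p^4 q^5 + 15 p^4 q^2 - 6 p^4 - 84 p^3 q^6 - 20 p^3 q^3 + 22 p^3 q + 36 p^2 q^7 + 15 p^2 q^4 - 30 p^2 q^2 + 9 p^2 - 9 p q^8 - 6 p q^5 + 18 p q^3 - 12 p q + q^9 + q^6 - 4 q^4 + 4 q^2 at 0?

The Hessian of f at 0 has rank 1. Corank 1: A-series; mu = 8 gives A_8.

A8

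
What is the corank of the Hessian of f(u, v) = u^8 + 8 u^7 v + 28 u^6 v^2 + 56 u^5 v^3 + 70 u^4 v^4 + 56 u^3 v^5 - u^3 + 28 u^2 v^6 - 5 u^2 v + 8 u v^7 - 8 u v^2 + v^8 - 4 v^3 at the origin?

2

The Hessian at 0 is [[0, 0], [0, 0]] of rank 0; hence corank 2.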